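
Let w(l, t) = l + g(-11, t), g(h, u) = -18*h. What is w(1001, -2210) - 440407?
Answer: -439208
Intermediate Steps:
w(l, t) = 198 + l (w(l, t) = l - 18*(-11) = l + 198 = 198 + l)
w(1001, -2210) - 440407 = (198 + 1001) - 440407 = 1199 - 440407 = -439208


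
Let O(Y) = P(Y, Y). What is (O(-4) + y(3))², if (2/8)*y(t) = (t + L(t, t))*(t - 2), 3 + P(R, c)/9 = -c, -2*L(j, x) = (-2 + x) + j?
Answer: 169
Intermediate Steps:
L(j, x) = 1 - j/2 - x/2 (L(j, x) = -((-2 + x) + j)/2 = -(-2 + j + x)/2 = 1 - j/2 - x/2)
P(R, c) = -27 - 9*c (P(R, c) = -27 + 9*(-c) = -27 - 9*c)
y(t) = -8 + 4*t (y(t) = 4*((t + (1 - t/2 - t/2))*(t - 2)) = 4*((t + (1 - t))*(-2 + t)) = 4*(1*(-2 + t)) = 4*(-2 + t) = -8 + 4*t)
O(Y) = -27 - 9*Y
(O(-4) + y(3))² = ((-27 - 9*(-4)) + (-8 + 4*3))² = ((-27 + 36) + (-8 + 12))² = (9 + 4)² = 13² = 169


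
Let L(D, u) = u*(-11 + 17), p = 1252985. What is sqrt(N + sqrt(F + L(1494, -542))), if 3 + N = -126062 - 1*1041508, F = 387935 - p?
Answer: sqrt(-1167573 + 3*I*sqrt(96478)) ≈ 0.431 + 1080.5*I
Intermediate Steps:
L(D, u) = 6*u (L(D, u) = u*6 = 6*u)
F = -865050 (F = 387935 - 1*1252985 = 387935 - 1252985 = -865050)
N = -1167573 (N = -3 + (-126062 - 1*1041508) = -3 + (-126062 - 1041508) = -3 - 1167570 = -1167573)
sqrt(N + sqrt(F + L(1494, -542))) = sqrt(-1167573 + sqrt(-865050 + 6*(-542))) = sqrt(-1167573 + sqrt(-865050 - 3252)) = sqrt(-1167573 + sqrt(-868302)) = sqrt(-1167573 + 3*I*sqrt(96478))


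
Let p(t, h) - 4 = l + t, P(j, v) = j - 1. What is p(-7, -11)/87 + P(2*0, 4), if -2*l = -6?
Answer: -1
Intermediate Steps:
l = 3 (l = -½*(-6) = 3)
P(j, v) = -1 + j
p(t, h) = 7 + t (p(t, h) = 4 + (3 + t) = 7 + t)
p(-7, -11)/87 + P(2*0, 4) = (7 - 7)/87 + (-1 + 2*0) = (1/87)*0 + (-1 + 0) = 0 - 1 = -1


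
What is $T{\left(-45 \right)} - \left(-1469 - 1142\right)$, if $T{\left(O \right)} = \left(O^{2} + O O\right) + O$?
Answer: $6616$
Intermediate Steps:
$T{\left(O \right)} = O + 2 O^{2}$ ($T{\left(O \right)} = \left(O^{2} + O^{2}\right) + O = 2 O^{2} + O = O + 2 O^{2}$)
$T{\left(-45 \right)} - \left(-1469 - 1142\right) = - 45 \left(1 + 2 \left(-45\right)\right) - \left(-1469 - 1142\right) = - 45 \left(1 - 90\right) - -2611 = \left(-45\right) \left(-89\right) + 2611 = 4005 + 2611 = 6616$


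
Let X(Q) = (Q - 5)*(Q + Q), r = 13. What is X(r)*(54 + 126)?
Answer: 37440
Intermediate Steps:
X(Q) = 2*Q*(-5 + Q) (X(Q) = (-5 + Q)*(2*Q) = 2*Q*(-5 + Q))
X(r)*(54 + 126) = (2*13*(-5 + 13))*(54 + 126) = (2*13*8)*180 = 208*180 = 37440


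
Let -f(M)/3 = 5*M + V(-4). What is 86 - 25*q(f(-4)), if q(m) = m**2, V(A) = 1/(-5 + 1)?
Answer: -1474849/16 ≈ -92178.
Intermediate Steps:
V(A) = -1/4 (V(A) = 1/(-4) = -1/4)
f(M) = 3/4 - 15*M (f(M) = -3*(5*M - 1/4) = -3*(-1/4 + 5*M) = 3/4 - 15*M)
86 - 25*q(f(-4)) = 86 - 25*(3/4 - 15*(-4))**2 = 86 - 25*(3/4 + 60)**2 = 86 - 25*(243/4)**2 = 86 - 25*59049/16 = 86 - 1476225/16 = -1474849/16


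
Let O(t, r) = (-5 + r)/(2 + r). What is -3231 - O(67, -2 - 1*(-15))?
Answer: -48473/15 ≈ -3231.5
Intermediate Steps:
O(t, r) = (-5 + r)/(2 + r)
-3231 - O(67, -2 - 1*(-15)) = -3231 - (-5 + (-2 - 1*(-15)))/(2 + (-2 - 1*(-15))) = -3231 - (-5 + (-2 + 15))/(2 + (-2 + 15)) = -3231 - (-5 + 13)/(2 + 13) = -3231 - 8/15 = -48473/15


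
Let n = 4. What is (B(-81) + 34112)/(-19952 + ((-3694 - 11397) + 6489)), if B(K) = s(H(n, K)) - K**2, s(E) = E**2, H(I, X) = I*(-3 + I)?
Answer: -9189/9518 ≈ -0.96543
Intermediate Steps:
B(K) = 16 - K**2 (B(K) = (4*(-3 + 4))**2 - K**2 = (4*1)**2 - K**2 = 4**2 - K**2 = 16 - K**2)
(B(-81) + 34112)/(-19952 + ((-3694 - 11397) + 6489)) = ((16 - 1*(-81)**2) + 34112)/(-19952 + ((-3694 - 11397) + 6489)) = ((16 - 1*6561) + 34112)/(-19952 + (-15091 + 6489)) = ((16 - 6561) + 34112)/(-19952 - 8602) = (-6545 + 34112)/(-28554) = 27567*(-1/28554) = -9189/9518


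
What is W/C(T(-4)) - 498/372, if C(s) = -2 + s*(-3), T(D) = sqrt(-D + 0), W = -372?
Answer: 1400/31 ≈ 45.161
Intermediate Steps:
T(D) = sqrt(-D)
C(s) = -2 - 3*s
W/C(T(-4)) - 498/372 = -372/(-2 - 3*sqrt(4)) - 498/372 = -372/(-2 - 3*sqrt(4)) - 498*1/372 = -372/(-2 - 3*2) - 83/62 = -372/(-2 - 6) - 83/62 = -372/(-8) - 83/62 = -372*(-1/8) - 83/62 = 93/2 - 83/62 = 1400/31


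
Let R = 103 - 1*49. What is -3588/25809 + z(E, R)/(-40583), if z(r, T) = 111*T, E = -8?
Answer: -100103650/349135549 ≈ -0.28672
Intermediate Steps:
R = 54 (R = 103 - 49 = 54)
-3588/25809 + z(E, R)/(-40583) = -3588/25809 + (111*54)/(-40583) = -3588*1/25809 + 5994*(-1/40583) = -1196/8603 - 5994/40583 = -100103650/349135549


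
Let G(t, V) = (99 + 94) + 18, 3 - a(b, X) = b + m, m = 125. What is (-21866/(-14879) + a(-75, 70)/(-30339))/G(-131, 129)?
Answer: 664091887/95248349991 ≈ 0.0069722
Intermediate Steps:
a(b, X) = -122 - b (a(b, X) = 3 - (b + 125) = 3 - (125 + b) = 3 + (-125 - b) = -122 - b)
G(t, V) = 211 (G(t, V) = 193 + 18 = 211)
(-21866/(-14879) + a(-75, 70)/(-30339))/G(-131, 129) = (-21866/(-14879) + (-122 - 1*(-75))/(-30339))/211 = (-21866*(-1/14879) + (-122 + 75)*(-1/30339))*(1/211) = (21866/14879 - 47*(-1/30339))*(1/211) = (21866/14879 + 47/30339)*(1/211) = (664091887/451413981)*(1/211) = 664091887/95248349991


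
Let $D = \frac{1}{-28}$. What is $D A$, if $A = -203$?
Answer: $\frac{29}{4} \approx 7.25$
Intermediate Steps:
$D = - \frac{1}{28} \approx -0.035714$
$D A = \left(- \frac{1}{28}\right) \left(-203\right) = \frac{29}{4}$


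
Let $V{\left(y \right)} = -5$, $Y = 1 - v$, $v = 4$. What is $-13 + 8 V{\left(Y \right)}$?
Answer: $-53$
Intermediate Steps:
$Y = -3$ ($Y = 1 - 4 = -3$)
$-13 + 8 V{\left(Y \right)} = -13 + 8 \left(-5\right) = -13 - 40 = -53$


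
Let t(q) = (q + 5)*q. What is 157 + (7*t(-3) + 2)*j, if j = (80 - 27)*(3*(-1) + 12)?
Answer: -18923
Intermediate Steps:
t(q) = q*(5 + q) (t(q) = (5 + q)*q = q*(5 + q))
j = 477 (j = 53*(-3 + 12) = 53*9 = 477)
157 + (7*t(-3) + 2)*j = 157 + (7*(-3*(5 - 3)) + 2)*477 = 157 + (7*(-3*2) + 2)*477 = 157 + (7*(-6) + 2)*477 = 157 + (-42 + 2)*477 = 157 - 40*477 = 157 - 19080 = -18923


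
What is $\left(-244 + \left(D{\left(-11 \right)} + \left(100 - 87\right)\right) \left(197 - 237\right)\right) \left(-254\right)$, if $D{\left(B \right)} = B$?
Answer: $82296$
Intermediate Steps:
$\left(-244 + \left(D{\left(-11 \right)} + \left(100 - 87\right)\right) \left(197 - 237\right)\right) \left(-254\right) = \left(-244 + \left(-11 + \left(100 - 87\right)\right) \left(197 - 237\right)\right) \left(-254\right) = \left(-244 + \left(-11 + \left(100 - 87\right)\right) \left(-40\right)\right) \left(-254\right) = \left(-244 + \left(-11 + 13\right) \left(-40\right)\right) \left(-254\right) = \left(-244 + 2 \left(-40\right)\right) \left(-254\right) = \left(-244 - 80\right) \left(-254\right) = \left(-324\right) \left(-254\right) = 82296$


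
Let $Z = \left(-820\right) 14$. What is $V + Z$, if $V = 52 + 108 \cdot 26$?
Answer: $-8620$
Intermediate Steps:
$V = 2860$ ($V = 52 + 2808 = 2860$)
$Z = -11480$
$V + Z = 2860 - 11480 = -8620$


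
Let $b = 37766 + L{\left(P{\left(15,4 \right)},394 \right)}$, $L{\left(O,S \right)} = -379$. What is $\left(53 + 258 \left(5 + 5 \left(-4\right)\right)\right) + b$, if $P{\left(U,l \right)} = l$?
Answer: $33570$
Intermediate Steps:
$b = 37387$ ($b = 37766 - 379 = 37387$)
$\left(53 + 258 \left(5 + 5 \left(-4\right)\right)\right) + b = \left(53 + 258 \left(5 + 5 \left(-4\right)\right)\right) + 37387 = \left(53 + 258 \left(5 - 20\right)\right) + 37387 = \left(53 + 258 \left(-15\right)\right) + 37387 = \left(53 - 3870\right) + 37387 = -3817 + 37387 = 33570$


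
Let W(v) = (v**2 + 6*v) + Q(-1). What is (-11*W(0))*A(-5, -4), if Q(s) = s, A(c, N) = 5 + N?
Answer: 11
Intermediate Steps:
W(v) = -1 + v**2 + 6*v (W(v) = (v**2 + 6*v) - 1 = -1 + v**2 + 6*v)
(-11*W(0))*A(-5, -4) = (-11*(-1 + 0**2 + 6*0))*(5 - 4) = -11*(-1 + 0 + 0)*1 = -11*(-1)*1 = 11*1 = 11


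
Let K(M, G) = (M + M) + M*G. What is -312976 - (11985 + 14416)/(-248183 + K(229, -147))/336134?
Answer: -29602545141693791/94584073992 ≈ -3.1298e+5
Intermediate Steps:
K(M, G) = 2*M + G*M
-312976 - (11985 + 14416)/(-248183 + K(229, -147))/336134 = -312976 - (11985 + 14416)/(-248183 + 229*(2 - 147))/336134 = -312976 - 26401/(-248183 + 229*(-145))/336134 = -312976 - 26401/(-248183 - 33205)/336134 = -312976 - 26401/(-281388)/336134 = -312976 - 26401*(-1/281388)/336134 = -312976 - (-26401)/(281388*336134) = -312976 - 1*(-26401/94584073992) = -312976 + 26401/94584073992 = -29602545141693791/94584073992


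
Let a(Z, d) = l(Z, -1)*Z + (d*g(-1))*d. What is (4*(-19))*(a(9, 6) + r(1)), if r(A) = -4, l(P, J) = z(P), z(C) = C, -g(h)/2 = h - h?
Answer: -5852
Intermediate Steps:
g(h) = 0 (g(h) = -2*(h - h) = -2*0 = 0)
l(P, J) = P
a(Z, d) = Z² (a(Z, d) = Z*Z + (d*0)*d = Z² + 0*d = Z² + 0 = Z²)
(4*(-19))*(a(9, 6) + r(1)) = (4*(-19))*(9² - 4) = -76*(81 - 4) = -76*77 = -5852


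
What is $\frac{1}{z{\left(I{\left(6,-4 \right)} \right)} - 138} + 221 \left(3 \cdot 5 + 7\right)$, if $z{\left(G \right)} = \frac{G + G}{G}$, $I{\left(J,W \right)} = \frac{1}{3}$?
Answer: $\frac{661231}{136} \approx 4862.0$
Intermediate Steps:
$I{\left(J,W \right)} = \frac{1}{3}$
$z{\left(G \right)} = 2$ ($z{\left(G \right)} = \frac{2 G}{G} = 2$)
$\frac{1}{z{\left(I{\left(6,-4 \right)} \right)} - 138} + 221 \left(3 \cdot 5 + 7\right) = \frac{1}{2 - 138} + 221 \left(3 \cdot 5 + 7\right) = \frac{1}{-136} + 221 \left(15 + 7\right) = - \frac{1}{136} + 221 \cdot 22 = - \frac{1}{136} + 4862 = \frac{661231}{136}$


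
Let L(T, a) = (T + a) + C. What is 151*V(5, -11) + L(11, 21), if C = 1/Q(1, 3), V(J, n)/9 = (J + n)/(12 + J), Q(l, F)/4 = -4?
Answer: -121777/272 ≈ -447.71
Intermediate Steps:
Q(l, F) = -16 (Q(l, F) = 4*(-4) = -16)
V(J, n) = 9*(J + n)/(12 + J) (V(J, n) = 9*((J + n)/(12 + J)) = 9*(J + n)/(12 + J))
C = -1/16 (C = 1/(-16) = -1/16 ≈ -0.062500)
L(T, a) = -1/16 + T + a (L(T, a) = (T + a) - 1/16 = -1/16 + T + a)
151*V(5, -11) + L(11, 21) = 151*(9*(5 - 11)/(12 + 5)) + (-1/16 + 11 + 21) = 151*(9*(-6)/17) + 511/16 = 151*(9*(1/17)*(-6)) + 511/16 = 151*(-54/17) + 511/16 = -8154/17 + 511/16 = -121777/272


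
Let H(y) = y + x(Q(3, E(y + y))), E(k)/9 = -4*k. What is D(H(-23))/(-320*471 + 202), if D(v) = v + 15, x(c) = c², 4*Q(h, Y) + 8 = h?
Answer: 103/2408288 ≈ 4.2769e-5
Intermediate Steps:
E(k) = -36*k (E(k) = 9*(-4*k) = -36*k)
Q(h, Y) = -2 + h/4
H(y) = 25/16 + y (H(y) = y + (-2 + (¼)*3)² = y + (-2 + ¾)² = y + (-5/4)² = y + 25/16 = 25/16 + y)
D(v) = 15 + v
D(H(-23))/(-320*471 + 202) = (15 + (25/16 - 23))/(-320*471 + 202) = (15 - 343/16)/(-150720 + 202) = -103/16/(-150518) = -103/16*(-1/150518) = 103/2408288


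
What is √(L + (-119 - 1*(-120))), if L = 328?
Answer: √329 ≈ 18.138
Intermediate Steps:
√(L + (-119 - 1*(-120))) = √(328 + (-119 - 1*(-120))) = √(328 + (-119 + 120)) = √(328 + 1) = √329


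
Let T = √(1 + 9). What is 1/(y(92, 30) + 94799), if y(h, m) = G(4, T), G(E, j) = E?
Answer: 1/94803 ≈ 1.0548e-5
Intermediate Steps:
T = √10 ≈ 3.1623
y(h, m) = 4
1/(y(92, 30) + 94799) = 1/(4 + 94799) = 1/94803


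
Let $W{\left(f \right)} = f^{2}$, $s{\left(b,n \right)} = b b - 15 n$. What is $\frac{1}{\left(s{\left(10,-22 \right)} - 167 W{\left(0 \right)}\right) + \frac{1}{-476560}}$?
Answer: $\frac{476560}{204920799} \approx 0.0023256$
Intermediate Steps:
$s{\left(b,n \right)} = b^{2} - 15 n$
$\frac{1}{\left(s{\left(10,-22 \right)} - 167 W{\left(0 \right)}\right) + \frac{1}{-476560}} = \frac{1}{\left(\left(10^{2} - -330\right) - 167 \cdot 0^{2}\right) + \frac{1}{-476560}} = \frac{1}{\left(\left(100 + 330\right) - 0\right) - \frac{1}{476560}} = \frac{1}{\left(430 + 0\right) - \frac{1}{476560}} = \frac{1}{430 - \frac{1}{476560}} = \frac{1}{\frac{204920799}{476560}} = \frac{476560}{204920799}$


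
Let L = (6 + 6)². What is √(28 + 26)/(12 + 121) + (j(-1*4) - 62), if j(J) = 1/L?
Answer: -8927/144 + 3*√6/133 ≈ -61.938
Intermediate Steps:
L = 144 (L = 12² = 144)
j(J) = 1/144
√(28 + 26)/(12 + 121) + (j(-1*4) - 62) = √(28 + 26)/(12 + 121) + (1/144 - 62) = √54/133 - 8927/144 = (3*√6)*(1/133) - 8927/144 = 3*√6/133 - 8927/144 = -8927/144 + 3*√6/133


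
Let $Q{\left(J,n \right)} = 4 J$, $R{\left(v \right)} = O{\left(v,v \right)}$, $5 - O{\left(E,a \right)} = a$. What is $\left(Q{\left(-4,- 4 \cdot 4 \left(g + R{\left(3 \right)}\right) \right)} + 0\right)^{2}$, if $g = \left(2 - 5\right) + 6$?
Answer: $256$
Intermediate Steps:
$O{\left(E,a \right)} = 5 - a$
$R{\left(v \right)} = 5 - v$
$g = 3$ ($g = -3 + 6 = 3$)
$\left(Q{\left(-4,- 4 \cdot 4 \left(g + R{\left(3 \right)}\right) \right)} + 0\right)^{2} = \left(4 \left(-4\right) + 0\right)^{2} = \left(-16 + 0\right)^{2} = \left(-16\right)^{2} = 256$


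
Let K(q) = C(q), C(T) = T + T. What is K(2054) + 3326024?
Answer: 3330132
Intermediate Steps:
C(T) = 2*T
K(q) = 2*q
K(2054) + 3326024 = 2*2054 + 3326024 = 4108 + 3326024 = 3330132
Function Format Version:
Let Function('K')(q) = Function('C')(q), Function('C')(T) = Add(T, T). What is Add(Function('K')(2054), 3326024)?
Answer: 3330132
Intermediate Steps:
Function('C')(T) = Mul(2, T)
Function('K')(q) = Mul(2, q)
Add(Function('K')(2054), 3326024) = Add(Mul(2, 2054), 3326024) = Add(4108, 3326024) = 3330132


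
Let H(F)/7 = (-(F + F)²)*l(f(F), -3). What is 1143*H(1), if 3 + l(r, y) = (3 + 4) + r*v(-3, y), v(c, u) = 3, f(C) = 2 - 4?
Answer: 64008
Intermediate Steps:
f(C) = -2
l(r, y) = 4 + 3*r (l(r, y) = -3 + ((3 + 4) + r*3) = -3 + (7 + 3*r) = 4 + 3*r)
H(F) = 56*F² (H(F) = 7*((-(F + F)²)*(4 + 3*(-2))) = 7*((-(2*F)²)*(4 - 6)) = 7*(-4*F²*(-2)) = 7*(8*F²) = 56*F²)
1143*H(1) = 1143*(56*1²) = 1143*(56*1) = 1143*56 = 64008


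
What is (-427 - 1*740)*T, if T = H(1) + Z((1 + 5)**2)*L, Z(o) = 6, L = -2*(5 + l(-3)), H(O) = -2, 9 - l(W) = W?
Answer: 240402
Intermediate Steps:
l(W) = 9 - W
L = -34 (L = -2*(5 + (9 - 1*(-3))) = -2*(5 + (9 + 3)) = -2*(5 + 12) = -2*17 = -34)
T = -206 (T = -2 + 6*(-34) = -2 - 204 = -206)
(-427 - 1*740)*T = (-427 - 1*740)*(-206) = (-427 - 740)*(-206) = -1167*(-206) = 240402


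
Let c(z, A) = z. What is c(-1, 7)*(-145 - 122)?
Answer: 267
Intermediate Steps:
c(-1, 7)*(-145 - 122) = -(-145 - 122) = -1*(-267) = 267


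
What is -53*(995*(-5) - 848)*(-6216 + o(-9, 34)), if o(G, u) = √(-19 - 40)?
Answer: -1918375704 + 308619*I*√59 ≈ -1.9184e+9 + 2.3705e+6*I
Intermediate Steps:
o(G, u) = I*√59 (o(G, u) = √(-59) = I*√59)
-53*(995*(-5) - 848)*(-6216 + o(-9, 34)) = -53*(995*(-5) - 848)*(-6216 + I*√59) = -53*(-4975 - 848)*(-6216 + I*√59) = -(-308619)*(-6216 + I*√59) = -53*(36195768 - 5823*I*√59) = -1918375704 + 308619*I*√59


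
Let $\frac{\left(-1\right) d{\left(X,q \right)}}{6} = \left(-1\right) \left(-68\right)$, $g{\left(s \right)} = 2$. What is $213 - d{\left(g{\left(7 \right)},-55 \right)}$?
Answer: $621$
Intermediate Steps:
$d{\left(X,q \right)} = -408$ ($d{\left(X,q \right)} = - 6 \left(\left(-1\right) \left(-68\right)\right) = \left(-6\right) 68 = -408$)
$213 - d{\left(g{\left(7 \right)},-55 \right)} = 213 - -408 = 213 + 408 = 621$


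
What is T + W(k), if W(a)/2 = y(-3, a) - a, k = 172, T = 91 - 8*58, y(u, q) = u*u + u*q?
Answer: -1731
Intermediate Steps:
y(u, q) = u² + q*u
T = -373 (T = 91 - 464 = -373)
W(a) = 18 - 8*a (W(a) = 2*(-3*(a - 3) - a) = 2*(-3*(-3 + a) - a) = 2*((9 - 3*a) - a) = 2*(9 - 4*a) = 18 - 8*a)
T + W(k) = -373 + (18 - 8*172) = -373 + (18 - 1376) = -373 - 1358 = -1731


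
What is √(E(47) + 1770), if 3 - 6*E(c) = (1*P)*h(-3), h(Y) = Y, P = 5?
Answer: 3*√197 ≈ 42.107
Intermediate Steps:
E(c) = 3 (E(c) = ½ - 1*5*(-3)/6 = ½ - 5*(-3)/6 = ½ - ⅙*(-15) = ½ + 5/2 = 3)
√(E(47) + 1770) = √(3 + 1770) = √1773 = 3*√197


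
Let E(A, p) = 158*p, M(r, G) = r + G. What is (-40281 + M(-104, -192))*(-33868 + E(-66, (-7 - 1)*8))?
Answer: 1784576460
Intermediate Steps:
M(r, G) = G + r
(-40281 + M(-104, -192))*(-33868 + E(-66, (-7 - 1)*8)) = (-40281 + (-192 - 104))*(-33868 + 158*((-7 - 1)*8)) = (-40281 - 296)*(-33868 + 158*(-8*8)) = -40577*(-33868 + 158*(-64)) = -40577*(-33868 - 10112) = -40577*(-43980) = 1784576460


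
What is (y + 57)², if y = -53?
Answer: 16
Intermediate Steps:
(y + 57)² = (-53 + 57)² = 4² = 16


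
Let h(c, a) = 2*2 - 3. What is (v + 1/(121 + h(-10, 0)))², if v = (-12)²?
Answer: 308669761/14884 ≈ 20738.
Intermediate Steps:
h(c, a) = 1 (h(c, a) = 4 - 3 = 1)
v = 144
(v + 1/(121 + h(-10, 0)))² = (144 + 1/(121 + 1))² = (144 + 1/122)² = (17569/122)² = 308669761/14884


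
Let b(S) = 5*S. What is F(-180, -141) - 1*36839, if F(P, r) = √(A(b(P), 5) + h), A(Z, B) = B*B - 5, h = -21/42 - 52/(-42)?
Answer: -36839 + √36582/42 ≈ -36834.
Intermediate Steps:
h = 31/42 (h = -21*1/42 - 52*(-1/42) = -½ + 26/21 = 31/42 ≈ 0.73810)
A(Z, B) = -5 + B² (A(Z, B) = B² - 5 = -5 + B²)
F(P, r) = √36582/42 (F(P, r) = √((-5 + 5²) + 31/42) = √((-5 + 25) + 31/42) = √(20 + 31/42) = √(871/42) = √36582/42)
F(-180, -141) - 1*36839 = √36582/42 - 1*36839 = √36582/42 - 36839 = -36839 + √36582/42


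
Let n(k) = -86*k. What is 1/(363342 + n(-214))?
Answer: 1/381746 ≈ 2.6195e-6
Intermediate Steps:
1/(363342 + n(-214)) = 1/(363342 - 86*(-214)) = 1/(363342 + 18404) = 1/381746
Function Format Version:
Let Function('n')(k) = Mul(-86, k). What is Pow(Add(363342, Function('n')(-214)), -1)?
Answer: Rational(1, 381746) ≈ 2.6195e-6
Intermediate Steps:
Pow(Add(363342, Function('n')(-214)), -1) = Pow(Add(363342, Mul(-86, -214)), -1) = Pow(Add(363342, 18404), -1) = Pow(381746, -1) = Rational(1, 381746)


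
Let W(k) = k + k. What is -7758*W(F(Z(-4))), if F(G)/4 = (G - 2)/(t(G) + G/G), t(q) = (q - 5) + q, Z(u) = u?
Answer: -31032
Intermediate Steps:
t(q) = -5 + 2*q (t(q) = (-5 + q) + q = -5 + 2*q)
F(G) = 4*(-2 + G)/(-4 + 2*G) (F(G) = 4*((G - 2)/((-5 + 2*G) + G/G)) = 4*((-2 + G)/((-5 + 2*G) + 1)) = 4*((-2 + G)/(-4 + 2*G)) = 4*(-2 + G)/(-4 + 2*G))
W(k) = 2*k
-7758*W(F(Z(-4))) = -15516*2 = -7758*4 = -31032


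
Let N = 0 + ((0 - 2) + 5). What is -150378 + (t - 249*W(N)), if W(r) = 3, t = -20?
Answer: -151145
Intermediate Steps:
N = 3 (N = 0 + (-2 + 5) = 0 + 3 = 3)
-150378 + (t - 249*W(N)) = -150378 + (-20 - 249*3) = -150378 + (-20 - 747) = -150378 - 767 = -151145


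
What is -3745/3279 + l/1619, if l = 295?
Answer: -5095850/5308701 ≈ -0.95991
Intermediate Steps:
-3745/3279 + l/1619 = -3745/3279 + 295/1619 = -5095850/5308701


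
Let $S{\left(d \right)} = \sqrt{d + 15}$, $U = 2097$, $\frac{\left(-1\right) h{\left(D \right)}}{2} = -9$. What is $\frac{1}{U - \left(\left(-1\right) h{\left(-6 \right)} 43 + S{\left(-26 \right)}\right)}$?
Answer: $\frac{261}{749332} + \frac{i \sqrt{11}}{8242652} \approx 0.00034831 + 4.0237 \cdot 10^{-7} i$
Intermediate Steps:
$h{\left(D \right)} = 18$ ($h{\left(D \right)} = \left(-2\right) \left(-9\right) = 18$)
$S{\left(d \right)} = \sqrt{15 + d}$
$\frac{1}{U - \left(\left(-1\right) h{\left(-6 \right)} 43 + S{\left(-26 \right)}\right)} = \frac{1}{2097 + \left(18 \cdot 43 - \sqrt{15 - 26}\right)} = \frac{1}{2097 + \left(774 - \sqrt{-11}\right)} = \frac{1}{2097 + \left(774 - i \sqrt{11}\right)} = \frac{1}{2871 - i \sqrt{11}}$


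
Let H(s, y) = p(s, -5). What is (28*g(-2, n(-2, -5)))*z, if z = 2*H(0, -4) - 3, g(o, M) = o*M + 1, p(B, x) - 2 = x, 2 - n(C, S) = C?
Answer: 1764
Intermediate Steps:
n(C, S) = 2 - C
p(B, x) = 2 + x
g(o, M) = 1 + M*o (g(o, M) = M*o + 1 = 1 + M*o)
H(s, y) = -3 (H(s, y) = 2 - 5 = -3)
z = -9 (z = 2*(-3) - 3 = -6 - 3 = -9)
(28*g(-2, n(-2, -5)))*z = (28*(1 + (2 - 1*(-2))*(-2)))*(-9) = (28*(1 + (2 + 2)*(-2)))*(-9) = (28*(1 + 4*(-2)))*(-9) = (28*(1 - 8))*(-9) = (28*(-7))*(-9) = -196*(-9) = 1764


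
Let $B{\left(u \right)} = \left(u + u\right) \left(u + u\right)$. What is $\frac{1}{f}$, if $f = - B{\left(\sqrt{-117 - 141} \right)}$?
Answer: $\frac{1}{1032} \approx 0.00096899$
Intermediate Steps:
$B{\left(u \right)} = 4 u^{2}$ ($B{\left(u \right)} = 2 u 2 u = 4 u^{2}$)
$f = 1032$ ($f = - 4 \left(\sqrt{-117 - 141}\right)^{2} = - 4 \left(\sqrt{-258}\right)^{2} = - 4 \left(i \sqrt{258}\right)^{2} = - 4 \left(-258\right) = \left(-1\right) \left(-1032\right) = 1032$)
$\frac{1}{f} = \frac{1}{1032}$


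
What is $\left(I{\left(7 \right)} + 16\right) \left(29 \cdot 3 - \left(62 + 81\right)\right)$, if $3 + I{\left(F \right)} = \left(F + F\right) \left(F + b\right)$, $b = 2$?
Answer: $-7784$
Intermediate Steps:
$I{\left(F \right)} = -3 + 2 F \left(2 + F\right)$ ($I{\left(F \right)} = -3 + \left(F + F\right) \left(F + 2\right) = -3 + 2 F \left(2 + F\right)$)
$\left(I{\left(7 \right)} + 16\right) \left(29 \cdot 3 - \left(62 + 81\right)\right) = \left(\left(-3 + 2 \cdot 7^{2} + 4 \cdot 7\right) + 16\right) \left(29 \cdot 3 - \left(62 + 81\right)\right) = \left(\left(-3 + 2 \cdot 49 + 28\right) + 16\right) \left(87 - 143\right) = \left(\left(-3 + 98 + 28\right) + 16\right) \left(87 - 143\right) = \left(123 + 16\right) \left(-56\right) = 139 \left(-56\right) = -7784$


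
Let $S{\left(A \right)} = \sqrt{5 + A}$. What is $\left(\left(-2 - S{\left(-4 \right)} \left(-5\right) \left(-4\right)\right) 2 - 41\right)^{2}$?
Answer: $7225$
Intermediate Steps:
$\left(\left(-2 - S{\left(-4 \right)} \left(-5\right) \left(-4\right)\right) 2 - 41\right)^{2} = \left(\left(-2 - \sqrt{5 - 4} \left(-5\right) \left(-4\right)\right) 2 - 41\right)^{2} = \left(\left(-2 - \sqrt{1} \left(-5\right) \left(-4\right)\right) 2 - 41\right)^{2} = \left(\left(-2 - 1 \left(-5\right) \left(-4\right)\right) 2 - 41\right)^{2} = \left(\left(-2 - \left(-5\right) \left(-4\right)\right) 2 - 41\right)^{2} = \left(\left(-2 - 20\right) 2 - 41\right)^{2} = \left(\left(-22\right) 2 - 41\right)^{2} = \left(-44 - 41\right)^{2} = \left(-85\right)^{2} = 7225$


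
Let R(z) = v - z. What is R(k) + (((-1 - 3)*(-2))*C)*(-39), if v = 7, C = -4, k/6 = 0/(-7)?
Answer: 1255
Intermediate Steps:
k = 0 (k = 6*(0/(-7)) = 6*(0*(-1/7)) = 6*0 = 0)
R(z) = 7 - z
R(k) + (((-1 - 3)*(-2))*C)*(-39) = (7 - 1*0) + (((-1 - 3)*(-2))*(-4))*(-39) = (7 + 0) + (-4*(-2)*(-4))*(-39) = 7 + (8*(-4))*(-39) = 7 - 32*(-39) = 7 + 1248 = 1255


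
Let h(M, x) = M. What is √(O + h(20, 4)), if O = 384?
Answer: 2*√101 ≈ 20.100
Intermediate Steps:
√(O + h(20, 4)) = √(384 + 20) = √404 = 2*√101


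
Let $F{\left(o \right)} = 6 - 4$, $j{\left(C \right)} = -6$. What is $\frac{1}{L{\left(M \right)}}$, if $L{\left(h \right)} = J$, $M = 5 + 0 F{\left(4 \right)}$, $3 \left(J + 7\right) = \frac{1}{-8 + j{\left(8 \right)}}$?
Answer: $- \frac{42}{295} \approx -0.14237$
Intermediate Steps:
$F{\left(o \right)} = 2$ ($F{\left(o \right)} = 6 - 4 = 2$)
$J = - \frac{295}{42}$ ($J = -7 + \frac{1}{3 \left(-8 - 6\right)} = -7 + \frac{1}{3 \left(-14\right)} = -7 + \frac{1}{3} \left(- \frac{1}{14}\right) = -7 - \frac{1}{42} = - \frac{295}{42} \approx -7.0238$)
$M = 5$ ($M = 5 + 0 \cdot 2 = 5 + 0 = 5$)
$L{\left(h \right)} = - \frac{295}{42}$
$\frac{1}{L{\left(M \right)}} = \frac{1}{- \frac{295}{42}} = - \frac{42}{295}$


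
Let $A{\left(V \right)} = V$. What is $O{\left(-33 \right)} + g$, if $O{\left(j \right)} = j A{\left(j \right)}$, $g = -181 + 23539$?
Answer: $24447$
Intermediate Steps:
$g = 23358$
$O{\left(j \right)} = j^{2}$ ($O{\left(j \right)} = j j = j^{2}$)
$O{\left(-33 \right)} + g = \left(-33\right)^{2} + 23358 = 1089 + 23358 = 24447$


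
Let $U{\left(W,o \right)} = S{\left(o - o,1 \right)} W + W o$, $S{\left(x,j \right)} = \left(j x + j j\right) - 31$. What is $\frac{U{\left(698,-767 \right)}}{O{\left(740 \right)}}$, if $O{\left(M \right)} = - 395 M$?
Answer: $\frac{278153}{146150} \approx 1.9032$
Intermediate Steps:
$S{\left(x,j \right)} = -31 + j^{2} + j x$ ($S{\left(x,j \right)} = \left(j x + j^{2}\right) - 31 = \left(j^{2} + j x\right) - 31 = -31 + j^{2} + j x$)
$U{\left(W,o \right)} = - 30 W + W o$ ($U{\left(W,o \right)} = \left(-31 + 1^{2} + 1 \left(o - o\right)\right) W + W o = \left(-31 + 1 + 1 \cdot 0\right) W + W o = \left(-31 + 1 + 0\right) W + W o = - 30 W + W o$)
$\frac{U{\left(698,-767 \right)}}{O{\left(740 \right)}} = \frac{698 \left(-30 - 767\right)}{\left(-395\right) 740} = \frac{698 \left(-797\right)}{-292300} = \left(-556306\right) \left(- \frac{1}{292300}\right) = \frac{278153}{146150}$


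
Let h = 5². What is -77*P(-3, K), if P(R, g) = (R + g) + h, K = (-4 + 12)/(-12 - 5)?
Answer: -28182/17 ≈ -1657.8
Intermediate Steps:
h = 25
K = -8/17 (K = 8/(-17) = 8*(-1/17) = -8/17 ≈ -0.47059)
P(R, g) = 25 + R + g (P(R, g) = (R + g) + 25 = 25 + R + g)
-77*P(-3, K) = -77*(25 - 3 - 8/17) = -77*366/17 = -28182/17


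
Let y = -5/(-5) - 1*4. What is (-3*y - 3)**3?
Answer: 216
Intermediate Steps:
y = -3 (y = -5*(-1/5) - 4 = 1 - 4 = -3)
(-3*y - 3)**3 = (-3*(-3) - 3)**3 = (9 - 3)**3 = 6**3 = 216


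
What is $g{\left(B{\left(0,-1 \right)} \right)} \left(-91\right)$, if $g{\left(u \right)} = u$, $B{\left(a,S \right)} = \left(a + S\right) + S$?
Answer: $182$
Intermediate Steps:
$B{\left(a,S \right)} = a + 2 S$ ($B{\left(a,S \right)} = \left(S + a\right) + S = a + 2 S$)
$g{\left(B{\left(0,-1 \right)} \right)} \left(-91\right) = \left(0 + 2 \left(-1\right)\right) \left(-91\right) = \left(0 - 2\right) \left(-91\right) = \left(-2\right) \left(-91\right) = 182$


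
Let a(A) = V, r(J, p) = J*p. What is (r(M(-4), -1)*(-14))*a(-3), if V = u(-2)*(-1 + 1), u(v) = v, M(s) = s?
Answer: 0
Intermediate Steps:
V = 0 (V = -2*(-1 + 1) = -2*0 = 0)
a(A) = 0
(r(M(-4), -1)*(-14))*a(-3) = (-4*(-1)*(-14))*0 = (4*(-14))*0 = -56*0 = 0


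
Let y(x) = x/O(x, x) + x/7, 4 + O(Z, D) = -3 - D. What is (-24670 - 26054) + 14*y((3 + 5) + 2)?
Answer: -862108/17 ≈ -50712.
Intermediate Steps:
O(Z, D) = -7 - D (O(Z, D) = -4 + (-3 - D) = -7 - D)
y(x) = x/7 + x/(-7 - x) (y(x) = x/(-7 - x) + x/7 = x/7 + x/(-7 - x))
(-24670 - 26054) + 14*y((3 + 5) + 2) = (-24670 - 26054) + 14*(((3 + 5) + 2)²/(7*(7 + ((3 + 5) + 2)))) = -50724 + 14*((8 + 2)²/(7*(7 + (8 + 2)))) = -50724 + 14*((⅐)*10²/(7 + 10)) = -50724 + 14*((⅐)*100/17) = -50724 + 14*((⅐)*100*(1/17)) = -50724 + 14*(100/119) = -50724 + 200/17 = -862108/17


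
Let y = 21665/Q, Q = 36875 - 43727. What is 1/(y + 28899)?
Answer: 6852/197994283 ≈ 3.4607e-5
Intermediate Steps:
Q = -6852
y = -21665/6852 (y = 21665/(-6852) = 21665*(-1/6852) = -21665/6852 ≈ -3.1618)
1/(y + 28899) = 1/(-21665/6852 + 28899) = 1/(197994283/6852) = 6852/197994283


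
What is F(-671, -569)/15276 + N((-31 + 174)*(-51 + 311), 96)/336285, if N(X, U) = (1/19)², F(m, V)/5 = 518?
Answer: 2758097609/16267450590 ≈ 0.16955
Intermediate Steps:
F(m, V) = 2590 (F(m, V) = 5*518 = 2590)
N(X, U) = 1/361 (N(X, U) = (1/19)² = 1/361)
F(-671, -569)/15276 + N((-31 + 174)*(-51 + 311), 96)/336285 = 2590/15276 + (1/361)/336285 = 2590*(1/15276) + (1/361)*(1/336285) = 1295/7638 + 1/121398885 = 2758097609/16267450590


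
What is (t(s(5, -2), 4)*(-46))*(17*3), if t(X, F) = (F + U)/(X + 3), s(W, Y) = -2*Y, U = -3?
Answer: -2346/7 ≈ -335.14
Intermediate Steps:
t(X, F) = (-3 + F)/(3 + X) (t(X, F) = (F - 3)/(X + 3) = (-3 + F)/(3 + X))
(t(s(5, -2), 4)*(-46))*(17*3) = (((-3 + 4)/(3 - 2*(-2)))*(-46))*(17*3) = ((1/(3 + 4))*(-46))*51 = ((1/7)*(-46))*51 = (((⅐)*1)*(-46))*51 = ((⅐)*(-46))*51 = -46/7*51 = -2346/7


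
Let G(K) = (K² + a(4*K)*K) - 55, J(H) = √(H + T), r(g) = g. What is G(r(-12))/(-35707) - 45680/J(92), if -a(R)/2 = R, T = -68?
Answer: 1063/35707 - 11420*√6/3 ≈ -9324.4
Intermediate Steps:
a(R) = -2*R
J(H) = √(-68 + H) (J(H) = √(H - 68) = √(-68 + H))
G(K) = -55 - 7*K² (G(K) = (K² + (-8*K)*K) - 55 = (K² - 8*K²) - 55 = -7*K² - 55 = -55 - 7*K²)
G(r(-12))/(-35707) - 45680/J(92) = (-55 - 7*(-12)²)/(-35707) - 45680/√(-68 + 92) = (-55 - 7*144)*(-1/35707) - 45680*√6/12 = (-55 - 1008)*(-1/35707) - 45680*√6/12 = -1063*(-1/35707) - 11420*√6/3 = 1063/35707 - 11420*√6/3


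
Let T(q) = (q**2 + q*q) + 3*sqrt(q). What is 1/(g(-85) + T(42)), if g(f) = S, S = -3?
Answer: 1175/4141749 - sqrt(42)/4141749 ≈ 0.00028213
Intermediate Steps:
T(q) = 2*q**2 + 3*sqrt(q) (T(q) = (q**2 + q**2) + 3*sqrt(q) = 2*q**2 + 3*sqrt(q))
g(f) = -3
1/(g(-85) + T(42)) = 1/(-3 + (2*42**2 + 3*sqrt(42))) = 1/(-3 + (2*1764 + 3*sqrt(42))) = 1/(-3 + (3528 + 3*sqrt(42))) = 1/(3525 + 3*sqrt(42))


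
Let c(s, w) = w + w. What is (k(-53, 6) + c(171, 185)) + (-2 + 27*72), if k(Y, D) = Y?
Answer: 2259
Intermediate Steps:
c(s, w) = 2*w
(k(-53, 6) + c(171, 185)) + (-2 + 27*72) = (-53 + 2*185) + (-2 + 27*72) = (-53 + 370) + (-2 + 1944) = 317 + 1942 = 2259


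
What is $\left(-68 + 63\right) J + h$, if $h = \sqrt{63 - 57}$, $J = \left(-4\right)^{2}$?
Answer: $-80 + \sqrt{6} \approx -77.551$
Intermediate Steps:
$J = 16$
$h = \sqrt{6} \approx 2.4495$
$\left(-68 + 63\right) J + h = \left(-68 + 63\right) 16 + \sqrt{6} = \left(-5\right) 16 + \sqrt{6} = -80 + \sqrt{6}$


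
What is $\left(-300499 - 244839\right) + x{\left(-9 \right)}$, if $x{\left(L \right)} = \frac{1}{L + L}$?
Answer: $- \frac{9816085}{18} \approx -5.4534 \cdot 10^{5}$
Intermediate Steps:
$x{\left(L \right)} = \frac{1}{2 L}$
$\left(-300499 - 244839\right) + x{\left(-9 \right)} = \left(-300499 - 244839\right) + \frac{1}{2 \left(-9\right)} = -545338 + \frac{1}{2} \left(- \frac{1}{9}\right) = -545338 - \frac{1}{18} = - \frac{9816085}{18}$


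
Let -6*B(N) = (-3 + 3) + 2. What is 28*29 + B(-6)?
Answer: 2435/3 ≈ 811.67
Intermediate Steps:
B(N) = -1/3 (B(N) = -((-3 + 3) + 2)/6 = -(0 + 2)/6 = -1/6*2 = -1/3)
28*29 + B(-6) = 28*29 - 1/3 = 812 - 1/3 = 2435/3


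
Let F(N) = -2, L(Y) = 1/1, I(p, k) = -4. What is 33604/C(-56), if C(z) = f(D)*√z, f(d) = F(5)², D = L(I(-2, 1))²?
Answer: -8401*I*√14/28 ≈ -1122.6*I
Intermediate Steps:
L(Y) = 1 (L(Y) = 1*1 = 1)
D = 1 (D = 1² = 1)
f(d) = 4 (f(d) = (-2)² = 4)
C(z) = 4*√z
33604/C(-56) = 33604/((4*√(-56))) = 33604/((4*(2*I*√14))) = 33604/((8*I*√14)) = 33604*(-I*√14/112) = -8401*I*√14/28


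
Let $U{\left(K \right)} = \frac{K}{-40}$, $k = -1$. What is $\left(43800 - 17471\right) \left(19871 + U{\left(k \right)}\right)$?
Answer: $\frac{20927368689}{40} \approx 5.2318 \cdot 10^{8}$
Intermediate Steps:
$U{\left(K \right)} = - \frac{K}{40}$ ($U{\left(K \right)} = K \left(- \frac{1}{40}\right) = - \frac{K}{40}$)
$\left(43800 - 17471\right) \left(19871 + U{\left(k \right)}\right) = \left(43800 - 17471\right) \left(19871 - - \frac{1}{40}\right) = \left(43800 - 17471\right) \left(19871 + \frac{1}{40}\right) = \left(43800 - 17471\right) \frac{794841}{40} = 26329 \cdot \frac{794841}{40} = \frac{20927368689}{40}$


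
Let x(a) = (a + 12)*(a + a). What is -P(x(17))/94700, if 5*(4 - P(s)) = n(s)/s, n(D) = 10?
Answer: -1971/46687100 ≈ -4.2217e-5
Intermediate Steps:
x(a) = 2*a*(12 + a) (x(a) = (12 + a)*(2*a) = 2*a*(12 + a))
P(s) = 4 - 2/s
-P(x(17))/94700 = -(4 - 2*1/(34*(12 + 17)))/94700 = -(4 - 2/(2*17*29))*(1/94700) = -(4 - 2/986)*(1/94700) = -(4 - 2*1/986)*(1/94700) = -(4 - 1/493)*(1/94700) = -1*1971/493*(1/94700) = -1971/493*1/94700 = -1971/46687100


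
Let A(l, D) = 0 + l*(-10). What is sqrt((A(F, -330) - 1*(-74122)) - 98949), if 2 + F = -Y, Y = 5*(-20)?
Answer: I*sqrt(25807) ≈ 160.65*I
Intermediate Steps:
Y = -100
F = 98 (F = -2 - 1*(-100) = -2 + 100 = 98)
A(l, D) = -10*l (A(l, D) = 0 - 10*l = -10*l)
sqrt((A(F, -330) - 1*(-74122)) - 98949) = sqrt((-10*98 - 1*(-74122)) - 98949) = sqrt((-980 + 74122) - 98949) = sqrt(73142 - 98949) = sqrt(-25807) = I*sqrt(25807)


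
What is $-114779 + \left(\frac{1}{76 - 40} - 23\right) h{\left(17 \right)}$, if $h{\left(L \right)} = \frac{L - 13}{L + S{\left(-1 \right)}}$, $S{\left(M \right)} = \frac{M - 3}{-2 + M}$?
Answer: $- \frac{18939362}{165} \approx -1.1478 \cdot 10^{5}$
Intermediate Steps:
$S{\left(M \right)} = \frac{-3 + M}{-2 + M}$
$h{\left(L \right)} = \frac{-13 + L}{\frac{4}{3} + L}$ ($h{\left(L \right)} = \frac{L - 13}{L + \frac{-3 - 1}{-2 - 1}} = \frac{-13 + L}{L + \frac{1}{-3} \left(-4\right)} = \frac{-13 + L}{L - - \frac{4}{3}} = \frac{-13 + L}{L + \frac{4}{3}} = \frac{-13 + L}{\frac{4}{3} + L}$)
$-114779 + \left(\frac{1}{76 - 40} - 23\right) h{\left(17 \right)} = -114779 + \left(\frac{1}{76 - 40} - 23\right) \frac{3 \left(-13 + 17\right)}{4 + 3 \cdot 17} = -114779 + \left(\frac{1}{36} - 23\right) 3 \frac{1}{4 + 51} \cdot 4 = -114779 + \left(\frac{1}{36} - 23\right) 3 \cdot \frac{1}{55} \cdot 4 = -114779 - \frac{827 \cdot 3 \cdot \frac{1}{55} \cdot 4}{36} = -114779 - \frac{827}{165} = - \frac{18939362}{165}$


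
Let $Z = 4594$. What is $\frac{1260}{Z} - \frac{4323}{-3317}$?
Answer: $\frac{12019641}{7619149} \approx 1.5776$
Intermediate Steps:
$\frac{1260}{Z} - \frac{4323}{-3317} = \frac{1260}{4594} - \frac{4323}{-3317} = 1260 \cdot \frac{1}{4594} - - \frac{4323}{3317} = \frac{630}{2297} + \frac{4323}{3317} = \frac{12019641}{7619149}$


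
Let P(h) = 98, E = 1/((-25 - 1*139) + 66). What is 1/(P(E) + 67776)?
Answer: 1/67874 ≈ 1.4733e-5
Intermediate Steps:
E = -1/98 (E = 1/((-25 - 139) + 66) = 1/(-164 + 66) = 1/(-98) = -1/98 ≈ -0.010204)
1/(P(E) + 67776) = 1/(98 + 67776) = 1/67874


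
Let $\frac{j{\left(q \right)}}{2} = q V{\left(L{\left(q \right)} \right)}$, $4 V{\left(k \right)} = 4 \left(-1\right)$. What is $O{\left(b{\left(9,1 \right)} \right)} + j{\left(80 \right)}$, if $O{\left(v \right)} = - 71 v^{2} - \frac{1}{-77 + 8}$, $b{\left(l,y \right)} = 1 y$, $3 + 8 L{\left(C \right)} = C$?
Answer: $- \frac{15938}{69} \approx -230.99$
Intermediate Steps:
$L{\left(C \right)} = - \frac{3}{8} + \frac{C}{8}$
$V{\left(k \right)} = -1$ ($V{\left(k \right)} = \frac{4 \left(-1\right)}{4} = \frac{1}{4} \left(-4\right) = -1$)
$b{\left(l,y \right)} = y$
$j{\left(q \right)} = - 2 q$ ($j{\left(q \right)} = 2 q \left(-1\right) = 2 \left(- q\right) = - 2 q$)
$O{\left(v \right)} = \frac{1}{69} - 71 v^{2}$ ($O{\left(v \right)} = - 71 v^{2} - \frac{1}{-69} = - 71 v^{2} - - \frac{1}{69} = - 71 v^{2} + \frac{1}{69} = \frac{1}{69} - 71 v^{2}$)
$O{\left(b{\left(9,1 \right)} \right)} + j{\left(80 \right)} = \left(\frac{1}{69} - 71 \cdot 1^{2}\right) - 160 = \left(\frac{1}{69} - 71\right) - 160 = - \frac{4898}{69} - 160 = - \frac{15938}{69}$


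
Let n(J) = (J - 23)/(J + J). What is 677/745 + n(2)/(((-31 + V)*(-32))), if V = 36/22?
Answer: 27817793/30801280 ≈ 0.90314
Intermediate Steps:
V = 18/11 (V = 36*(1/22) = 18/11 ≈ 1.6364)
n(J) = (-23 + J)/(2*J) (n(J) = (-23 + J)/((2*J)) = (-23 + J)*(1/(2*J)) = (-23 + J)/(2*J))
677/745 + n(2)/(((-31 + V)*(-32))) = 677/745 + ((½)*(-23 + 2)/2)/(((-31 + 18/11)*(-32))) = 677*(1/745) + ((½)*(½)*(-21))/((-323/11*(-32))) = 677/745 - 21/(4*10336/11) = 677/745 - 21/4*11/10336 = 677/745 - 231/41344 = 27817793/30801280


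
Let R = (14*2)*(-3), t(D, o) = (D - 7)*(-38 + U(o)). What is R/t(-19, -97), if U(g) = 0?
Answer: -21/247 ≈ -0.085020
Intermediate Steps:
t(D, o) = 266 - 38*D (t(D, o) = (D - 7)*(-38 + 0) = (-7 + D)*(-38) = 266 - 38*D)
R = -84 (R = 28*(-3) = -84)
R/t(-19, -97) = -84/(266 - 38*(-19)) = -84/(266 + 722) = -84/988 = -84*1/988 = -21/247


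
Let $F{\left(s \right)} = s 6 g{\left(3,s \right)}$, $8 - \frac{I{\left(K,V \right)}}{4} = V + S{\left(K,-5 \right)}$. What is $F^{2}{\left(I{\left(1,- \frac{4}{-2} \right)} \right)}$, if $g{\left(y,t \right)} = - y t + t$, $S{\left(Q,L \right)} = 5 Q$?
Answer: $36864$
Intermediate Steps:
$g{\left(y,t \right)} = t - t y$ ($g{\left(y,t \right)} = - t y + t = t - t y$)
$I{\left(K,V \right)} = 32 - 20 K - 4 V$ ($I{\left(K,V \right)} = 32 - 4 \left(V + 5 K\right) = 32 - \left(4 V + 20 K\right) = 32 - 20 K - 4 V$)
$F{\left(s \right)} = - 12 s^{2}$ ($F{\left(s \right)} = s 6 s \left(1 - 3\right) = 6 s s \left(1 - 3\right) = 6 s s \left(-2\right) = 6 s \left(- 2 s\right) = - 12 s^{2}$)
$F^{2}{\left(I{\left(1,- \frac{4}{-2} \right)} \right)} = \left(- 12 \left(32 - 20 - 4 \left(- \frac{4}{-2}\right)\right)^{2}\right)^{2} = \left(- 12 \left(32 - 20 - 4 \left(\left(-4\right) \left(- \frac{1}{2}\right)\right)\right)^{2}\right)^{2} = \left(- 12 \left(32 - 20 - 8\right)^{2}\right)^{2} = \left(- 12 \cdot 4^{2}\right)^{2} = \left(\left(-12\right) 16\right)^{2} = \left(-192\right)^{2} = 36864$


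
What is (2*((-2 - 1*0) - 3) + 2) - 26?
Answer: -34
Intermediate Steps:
(2*((-2 - 1*0) - 3) + 2) - 26 = (2*((-2 + 0) - 3) + 2) - 26 = (2*(-2 - 3) + 2) - 26 = (2*(-5) + 2) - 26 = (-10 + 2) - 26 = -8 - 26 = -34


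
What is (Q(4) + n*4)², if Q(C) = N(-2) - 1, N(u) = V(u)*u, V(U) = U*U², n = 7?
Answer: 1849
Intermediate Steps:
V(U) = U³
N(u) = u⁴ (N(u) = u³*u = u⁴)
Q(C) = 15 (Q(C) = (-2)⁴ - 1 = 16 - 1 = 15)
(Q(4) + n*4)² = (15 + 7*4)² = (15 + 28)² = 43² = 1849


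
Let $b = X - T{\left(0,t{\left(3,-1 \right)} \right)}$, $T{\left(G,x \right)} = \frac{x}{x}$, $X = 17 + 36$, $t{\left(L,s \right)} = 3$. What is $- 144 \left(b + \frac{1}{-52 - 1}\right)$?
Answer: $- \frac{396720}{53} \approx -7485.3$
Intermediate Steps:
$X = 53$
$T{\left(G,x \right)} = 1$
$b = 52$ ($b = 53 - 1 = 52$)
$- 144 \left(b + \frac{1}{-52 - 1}\right) = - 144 \left(52 + \frac{1}{-52 - 1}\right) = - 144 \left(52 + \frac{1}{-53}\right) = - 144 \left(52 - \frac{1}{53}\right) = \left(-144\right) \frac{2755}{53} = - \frac{396720}{53}$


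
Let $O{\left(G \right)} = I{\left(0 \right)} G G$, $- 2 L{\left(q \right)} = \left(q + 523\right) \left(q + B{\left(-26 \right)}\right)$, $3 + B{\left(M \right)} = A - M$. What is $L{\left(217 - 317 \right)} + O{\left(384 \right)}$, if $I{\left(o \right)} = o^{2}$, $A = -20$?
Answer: $\frac{41031}{2} \approx 20516.0$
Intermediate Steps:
$B{\left(M \right)} = -23 - M$ ($B{\left(M \right)} = -3 - \left(20 + M\right) = -23 - M$)
$L{\left(q \right)} = - \frac{\left(3 + q\right) \left(523 + q\right)}{2}$ ($L{\left(q \right)} = - \frac{\left(q + 523\right) \left(q - -3\right)}{2} = - \frac{\left(523 + q\right) \left(q + \left(-23 + 26\right)\right)}{2} = - \frac{\left(523 + q\right) \left(q + 3\right)}{2} = - \frac{\left(523 + q\right) \left(3 + q\right)}{2} = - \frac{\left(3 + q\right) \left(523 + q\right)}{2}$)
$O{\left(G \right)} = 0$ ($O{\left(G \right)} = 0^{2} G G = 0 G G = 0 G = 0$)
$L{\left(217 - 317 \right)} + O{\left(384 \right)} = \left(- \frac{1569}{2} - 263 \left(217 - 317\right) - \frac{\left(217 - 317\right)^{2}}{2}\right) + 0 = \left(- \frac{1569}{2} - -26300 - \frac{\left(-100\right)^{2}}{2}\right) + 0 = \left(- \frac{1569}{2} + 26300 - 5000\right) + 0 = \frac{41031}{2} + 0 = \frac{41031}{2}$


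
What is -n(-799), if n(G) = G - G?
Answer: 0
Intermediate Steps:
n(G) = 0
-n(-799) = -1*0 = 0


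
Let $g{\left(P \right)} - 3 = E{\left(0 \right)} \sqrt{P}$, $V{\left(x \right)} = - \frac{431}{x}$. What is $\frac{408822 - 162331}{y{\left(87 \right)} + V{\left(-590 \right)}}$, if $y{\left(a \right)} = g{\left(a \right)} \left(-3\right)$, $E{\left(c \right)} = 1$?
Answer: $\frac{709551457510}{248757659} - \frac{257410551300 \sqrt{87}}{248757659} \approx -6799.4$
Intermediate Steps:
$g{\left(P \right)} = 3 + \sqrt{P}$ ($g{\left(P \right)} = 3 + 1 \sqrt{P} = 3 + \sqrt{P}$)
$y{\left(a \right)} = -9 - 3 \sqrt{a}$ ($y{\left(a \right)} = \left(3 + \sqrt{a}\right) \left(-3\right) = -9 - 3 \sqrt{a}$)
$\frac{408822 - 162331}{y{\left(87 \right)} + V{\left(-590 \right)}} = \frac{408822 - 162331}{\left(-9 - 3 \sqrt{87}\right) - \frac{431}{-590}} = \frac{246491}{\left(-9 - 3 \sqrt{87}\right) - - \frac{431}{590}} = \frac{246491}{\left(-9 - 3 \sqrt{87}\right) + \frac{431}{590}} = \frac{246491}{- \frac{4879}{590} - 3 \sqrt{87}}$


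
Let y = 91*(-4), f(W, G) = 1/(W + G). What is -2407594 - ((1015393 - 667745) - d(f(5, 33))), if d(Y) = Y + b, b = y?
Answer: -104713027/38 ≈ -2.7556e+6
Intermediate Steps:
f(W, G) = 1/(G + W)
y = -364
b = -364
d(Y) = -364 + Y (d(Y) = Y - 364 = -364 + Y)
-2407594 - ((1015393 - 667745) - d(f(5, 33))) = -2407594 - ((1015393 - 667745) - (-364 + 1/(33 + 5))) = -2407594 - (347648 - (-364 + 1/38)) = -2407594 - (347648 - 1*(-13831/38)) = -2407594 - (347648 + 13831/38) = -2407594 - 1*13224455/38 = -2407594 - 13224455/38 = -104713027/38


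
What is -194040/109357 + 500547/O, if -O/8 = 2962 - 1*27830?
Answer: 16135224519/21755919008 ≈ 0.74165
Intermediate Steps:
O = 198944 (O = -8*(2962 - 1*27830) = -8*(2962 - 27830) = -8*(-24868) = 198944)
-194040/109357 + 500547/O = -194040/109357 + 500547/198944 = 16135224519/21755919008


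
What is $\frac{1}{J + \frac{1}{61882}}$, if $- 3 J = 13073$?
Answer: $- \frac{185646}{808983383} \approx -0.00022948$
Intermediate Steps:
$J = - \frac{13073}{3}$ ($J = \left(- \frac{1}{3}\right) 13073 = - \frac{13073}{3} \approx -4357.7$)
$\frac{1}{J + \frac{1}{61882}} = \frac{1}{- \frac{13073}{3} + \frac{1}{61882}} = \frac{1}{- \frac{808983383}{185646}} = - \frac{185646}{808983383}$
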